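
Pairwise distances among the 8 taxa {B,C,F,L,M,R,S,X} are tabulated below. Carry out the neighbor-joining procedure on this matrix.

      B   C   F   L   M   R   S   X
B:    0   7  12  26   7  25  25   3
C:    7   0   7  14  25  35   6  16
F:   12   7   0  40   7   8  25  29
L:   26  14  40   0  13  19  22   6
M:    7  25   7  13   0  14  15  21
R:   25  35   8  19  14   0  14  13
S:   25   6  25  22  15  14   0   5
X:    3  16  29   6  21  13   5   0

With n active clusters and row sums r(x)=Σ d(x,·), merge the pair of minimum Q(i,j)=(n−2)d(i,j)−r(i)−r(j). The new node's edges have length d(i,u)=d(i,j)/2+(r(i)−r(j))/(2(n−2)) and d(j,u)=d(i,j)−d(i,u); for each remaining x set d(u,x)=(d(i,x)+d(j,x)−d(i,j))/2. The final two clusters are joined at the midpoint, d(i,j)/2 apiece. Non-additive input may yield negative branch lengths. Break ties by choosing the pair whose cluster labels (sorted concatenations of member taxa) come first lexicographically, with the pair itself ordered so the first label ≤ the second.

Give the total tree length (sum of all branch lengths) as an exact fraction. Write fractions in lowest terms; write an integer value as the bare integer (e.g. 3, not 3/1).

747/16

step 1: merge (F,R) at d=8, Q=-208; branch lengths F→4, R→4; new cluster FR
  updated: d(B,FR)=29/2, d(C,FR)=17, d(FR,L)=51/2, d(FR,M)=13/2, d(FR,S)=31/2, d(FR,X)=17
step 2: merge (FR,M) at d=13/2, Q=-151; branch lengths FR→41/10, M→12/5; new cluster FMR
  updated: d(B,FMR)=15/2, d(C,FMR)=71/4, d(FMR,L)=16, d(FMR,S)=12, d(FMR,X)=63/4
step 3: merge (B,FMR) at d=15/2, Q=-215/2; branch lengths B→59/16, FMR→61/16; new cluster BFMR
  updated: d(BFMR,C)=69/8, d(BFMR,L)=69/4, d(BFMR,S)=59/4, d(BFMR,X)=45/8
step 4: merge (C,S) at d=6, Q=-595/8; branch lengths C→119/48, S→169/48; new cluster CS
  updated: d(BFMR,CS)=139/16, d(CS,L)=15, d(CS,X)=15/2
step 5: merge (BFMR,CS) at d=139/16, Q=-363/8; branch lengths BFMR→71/16, CS→17/4; new cluster BCFMRS
  updated: d(BCFMRS,L)=377/32, d(BCFMRS,X)=71/32
step 6: merge (BCFMRS,L) at d=377/32, Q=-20; branch lengths BCFMRS→4, L→249/32; new cluster BCFLMRS
  updated: d(BCFLMRS,X)=-57/32
step 7: merge (BCFLMRS,X) at d=-57/32; branch lengths BCFLMRS→-57/64, X→-57/64; new cluster BCFLMRSX
final tree: ((((B:59/16,((F:4,R:4):41/10,M:12/5):61/16):71/16,(C:119/48,S:169/48):17/4):4,L:249/32):-57/64,X:-57/64)
total length: 747/16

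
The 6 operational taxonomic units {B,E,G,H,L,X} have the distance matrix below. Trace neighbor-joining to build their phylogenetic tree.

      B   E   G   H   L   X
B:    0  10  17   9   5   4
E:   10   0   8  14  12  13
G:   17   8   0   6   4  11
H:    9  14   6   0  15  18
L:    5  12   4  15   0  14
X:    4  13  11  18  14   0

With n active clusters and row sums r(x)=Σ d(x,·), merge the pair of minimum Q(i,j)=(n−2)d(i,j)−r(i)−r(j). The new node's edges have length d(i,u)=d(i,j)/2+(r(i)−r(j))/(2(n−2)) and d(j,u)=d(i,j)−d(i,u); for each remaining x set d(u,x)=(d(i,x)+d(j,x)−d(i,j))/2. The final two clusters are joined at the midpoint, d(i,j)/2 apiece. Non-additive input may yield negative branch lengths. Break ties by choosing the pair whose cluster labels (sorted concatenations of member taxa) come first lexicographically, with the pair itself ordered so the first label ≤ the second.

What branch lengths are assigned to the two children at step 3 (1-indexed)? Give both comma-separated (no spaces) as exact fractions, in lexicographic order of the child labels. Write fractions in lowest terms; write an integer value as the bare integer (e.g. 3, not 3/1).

iteration 1: select B,X (d=4, Q=-89); attach at lengths (1/8, 31/8); label the merged cluster BX
  updated: d(BX,E)=19/2, d(BX,G)=12, d(BX,H)=23/2, d(BX,L)=15/2
iteration 2: select G,H (d=6, Q=-117/2); attach at lengths (1/4, 23/4); label the merged cluster GH
  updated: d(BX,GH)=35/4, d(E,GH)=8, d(GH,L)=13/2
iteration 3: select BX,L (d=15/2, Q=-147/4); attach at lengths (59/16, 61/16); label the merged cluster BLX
  updated: d(BLX,E)=7, d(BLX,GH)=31/8
iteration 4: select BLX,E (d=7, Q=-151/8); attach at lengths (23/16, 89/16); label the merged cluster BELX
  updated: d(BELX,GH)=39/16
iteration 5: select BELX,GH (d=39/16); attach at lengths (39/32, 39/32); label the merged cluster BEGHLX
final tree: ((((B:1/8,X:31/8):59/16,L:61/16):23/16,E:89/16):39/32,(G:1/4,H:23/4):39/32)
total length: 431/16

59/16,61/16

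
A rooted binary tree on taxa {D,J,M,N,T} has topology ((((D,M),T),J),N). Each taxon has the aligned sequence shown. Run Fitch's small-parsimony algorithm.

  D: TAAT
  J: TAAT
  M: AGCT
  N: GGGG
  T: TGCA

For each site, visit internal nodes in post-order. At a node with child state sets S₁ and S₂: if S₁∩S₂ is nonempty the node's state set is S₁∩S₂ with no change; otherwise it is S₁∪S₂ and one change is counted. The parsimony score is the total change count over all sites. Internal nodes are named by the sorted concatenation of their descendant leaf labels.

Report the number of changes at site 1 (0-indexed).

2

DM@0: {T} ∪ {A} = {A,T} (union, +1)
DMT@0: {A,T} ∩ {T} = {T} (intersection, +0)
DJMT@0: {T} ∩ {T} = {T} (intersection, +0)
DJMNT@0: {T} ∪ {G} = {G,T} (union, +1)
DM@1: {A} ∪ {G} = {A,G} (union, +1)
DMT@1: {A,G} ∩ {G} = {G} (intersection, +0)
DJMT@1: {G} ∪ {A} = {A,G} (union, +1)
DJMNT@1: {A,G} ∩ {G} = {G} (intersection, +0)
DM@2: {A} ∪ {C} = {A,C} (union, +1)
DMT@2: {A,C} ∩ {C} = {C} (intersection, +0)
DJMT@2: {C} ∪ {A} = {A,C} (union, +1)
DJMNT@2: {A,C} ∪ {G} = {A,C,G} (union, +1)
DM@3: {T} ∩ {T} = {T} (intersection, +0)
DMT@3: {T} ∪ {A} = {A,T} (union, +1)
DJMT@3: {A,T} ∩ {T} = {T} (intersection, +0)
DJMNT@3: {T} ∪ {G} = {G,T} (union, +1)
per-site changes: [2, 2, 3, 2]; total = 9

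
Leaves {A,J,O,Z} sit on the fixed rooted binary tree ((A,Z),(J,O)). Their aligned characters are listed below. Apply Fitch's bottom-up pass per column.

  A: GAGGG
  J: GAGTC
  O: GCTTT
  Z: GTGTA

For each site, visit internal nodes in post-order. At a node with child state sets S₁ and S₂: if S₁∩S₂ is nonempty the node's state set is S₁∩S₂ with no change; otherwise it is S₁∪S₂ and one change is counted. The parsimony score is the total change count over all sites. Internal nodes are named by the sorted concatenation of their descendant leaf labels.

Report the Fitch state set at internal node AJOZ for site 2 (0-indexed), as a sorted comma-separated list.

[col 0] AZ: children A:{G}, Z:{G} ∩→ {G}; cost 0
[col 0] JO: children J:{G}, O:{G} ∩→ {G}; cost 0
[col 0] AJOZ: children AZ:{G}, JO:{G} ∩→ {G}; cost 0
[col 1] AZ: children A:{A}, Z:{T} ∪→ {A,T}; cost 1
[col 1] JO: children J:{A}, O:{C} ∪→ {A,C}; cost 1
[col 1] AJOZ: children AZ:{A,T}, JO:{A,C} ∩→ {A}; cost 0
[col 2] AZ: children A:{G}, Z:{G} ∩→ {G}; cost 0
[col 2] JO: children J:{G}, O:{T} ∪→ {G,T}; cost 1
[col 2] AJOZ: children AZ:{G}, JO:{G,T} ∩→ {G}; cost 0
[col 3] AZ: children A:{G}, Z:{T} ∪→ {G,T}; cost 1
[col 3] JO: children J:{T}, O:{T} ∩→ {T}; cost 0
[col 3] AJOZ: children AZ:{G,T}, JO:{T} ∩→ {T}; cost 0
[col 4] AZ: children A:{G}, Z:{A} ∪→ {A,G}; cost 1
[col 4] JO: children J:{C}, O:{T} ∪→ {C,T}; cost 1
[col 4] AJOZ: children AZ:{A,G}, JO:{C,T} ∪→ {A,C,G,T}; cost 1
per-site changes: [0, 2, 1, 1, 3]; total = 7

G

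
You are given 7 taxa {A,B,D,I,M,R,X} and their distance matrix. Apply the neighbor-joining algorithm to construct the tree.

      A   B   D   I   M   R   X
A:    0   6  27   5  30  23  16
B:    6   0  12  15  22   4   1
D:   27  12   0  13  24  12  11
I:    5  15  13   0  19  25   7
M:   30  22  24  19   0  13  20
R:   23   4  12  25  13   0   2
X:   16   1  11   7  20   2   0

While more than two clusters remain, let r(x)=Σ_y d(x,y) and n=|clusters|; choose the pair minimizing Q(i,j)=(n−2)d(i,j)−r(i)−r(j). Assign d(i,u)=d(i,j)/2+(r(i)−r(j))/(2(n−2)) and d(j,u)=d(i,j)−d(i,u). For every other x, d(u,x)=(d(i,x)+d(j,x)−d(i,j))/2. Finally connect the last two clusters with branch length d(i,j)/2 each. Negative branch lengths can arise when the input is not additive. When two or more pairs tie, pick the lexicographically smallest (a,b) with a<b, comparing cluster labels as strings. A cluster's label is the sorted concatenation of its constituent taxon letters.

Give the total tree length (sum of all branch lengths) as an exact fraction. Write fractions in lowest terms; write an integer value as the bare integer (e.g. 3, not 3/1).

1297/32

step 1: merge (A,I) at d=5, Q=-166; branch lengths A→24/5, I→1/5; new cluster AI
  updated: d(AI,B)=8, d(AI,D)=35/2, d(AI,M)=22, d(AI,R)=43/2, d(AI,X)=9
step 2: merge (M,R) at d=13, Q=-203/2; branch lengths M→201/16, R→7/16; new cluster MR
  updated: d(AI,MR)=61/4, d(B,MR)=13/2, d(D,MR)=23/2, d(MR,X)=9/2
step 3: merge (D,MR) at d=23/2, Q=-221/4; branch lengths D→65/8, MR→27/8; new cluster DMR
  updated: d(AI,DMR)=85/8, d(B,DMR)=7/2, d(DMR,X)=2
step 4: merge (AI,B) at d=8, Q=-193/8; branch lengths AI→249/32, B→7/32; new cluster ABI
  updated: d(ABI,DMR)=49/16, d(ABI,X)=1
step 5: merge (ABI,DMR) at d=49/16, Q=-97/16; branch lengths ABI→33/32, DMR→65/32; new cluster ABDIMR
  updated: d(ABDIMR,X)=-1/32
step 6: merge (ABDIMR,X) at d=-1/32; branch lengths ABDIMR→-1/64, X→-1/64; new cluster ABDIMRX
final tree: ((((A:24/5,I:1/5):249/32,B:7/32):33/32,(D:65/8,(M:201/16,R:7/16):27/8):65/32):-1/64,X:-1/64)
total length: 1297/32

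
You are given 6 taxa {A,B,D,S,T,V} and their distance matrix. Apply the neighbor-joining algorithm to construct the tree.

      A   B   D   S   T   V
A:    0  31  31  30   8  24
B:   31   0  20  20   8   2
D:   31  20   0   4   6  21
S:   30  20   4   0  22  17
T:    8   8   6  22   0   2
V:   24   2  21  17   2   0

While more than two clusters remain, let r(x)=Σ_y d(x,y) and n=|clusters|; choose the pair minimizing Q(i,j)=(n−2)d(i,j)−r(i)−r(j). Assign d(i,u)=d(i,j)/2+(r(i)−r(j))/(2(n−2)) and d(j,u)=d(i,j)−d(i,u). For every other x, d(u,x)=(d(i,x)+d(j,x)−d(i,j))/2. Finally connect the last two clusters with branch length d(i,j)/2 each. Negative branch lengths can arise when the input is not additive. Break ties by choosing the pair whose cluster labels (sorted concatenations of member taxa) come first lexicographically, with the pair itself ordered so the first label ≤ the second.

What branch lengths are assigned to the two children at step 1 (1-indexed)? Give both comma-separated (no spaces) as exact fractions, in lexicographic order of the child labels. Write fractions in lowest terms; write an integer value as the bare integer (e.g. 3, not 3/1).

5/8,27/8

iteration 1: select D,S (d=4, Q=-159); attach at lengths (5/8, 27/8); label the merged cluster DS
  updated: d(A,DS)=57/2, d(B,DS)=18, d(DS,T)=12, d(DS,V)=17
iteration 2: select B,V (d=2, Q=-98); attach at lengths (10/3, -4/3); label the merged cluster BV
  updated: d(A,BV)=53/2, d(BV,DS)=33/2, d(BV,T)=4
iteration 3: select A,T (d=8, Q=-71); attach at lengths (55/4, -23/4); label the merged cluster AT
  updated: d(AT,BV)=45/4, d(AT,DS)=65/4
iteration 4: select AT,BV (d=45/4, Q=-44); attach at lengths (11/2, 23/4); label the merged cluster ABTV
  updated: d(ABTV,DS)=43/4
iteration 5: select ABTV,DS (d=43/4); attach at lengths (43/8, 43/8); label the merged cluster ABDSTV
final tree: (((A:55/4,T:-23/4):11/2,(B:10/3,V:-4/3):23/4):43/8,(D:5/8,S:27/8):43/8)
total length: 36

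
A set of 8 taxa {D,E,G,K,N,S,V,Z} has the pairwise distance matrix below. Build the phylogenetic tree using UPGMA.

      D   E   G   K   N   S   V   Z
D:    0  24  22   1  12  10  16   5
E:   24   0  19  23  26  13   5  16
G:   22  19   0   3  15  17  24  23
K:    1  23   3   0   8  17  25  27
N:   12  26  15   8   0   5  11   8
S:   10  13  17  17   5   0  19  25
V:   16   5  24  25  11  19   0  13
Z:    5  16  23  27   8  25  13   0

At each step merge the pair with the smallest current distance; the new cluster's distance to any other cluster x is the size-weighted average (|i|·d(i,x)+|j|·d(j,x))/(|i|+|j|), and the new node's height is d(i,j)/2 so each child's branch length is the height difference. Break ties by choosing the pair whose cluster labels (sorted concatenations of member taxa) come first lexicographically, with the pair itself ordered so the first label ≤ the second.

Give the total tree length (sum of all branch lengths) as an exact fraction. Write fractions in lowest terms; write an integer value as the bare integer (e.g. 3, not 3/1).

iteration 1: select D,K (d=1); attach at lengths (1/2, 1/2); label the merged cluster DK
  updated: d(DK,E)=47/2, d(DK,G)=25/2, d(DK,N)=10, d(DK,S)=27/2, d(DK,V)=41/2, d(DK,Z)=16
iteration 2: select E,V (d=5); attach at lengths (5/2, 5/2); label the merged cluster EV
  updated: d(DK,EV)=22, d(EV,G)=43/2, d(EV,N)=37/2, d(EV,S)=16, d(EV,Z)=29/2
iteration 3: select N,S (d=5); attach at lengths (5/2, 5/2); label the merged cluster NS
  updated: d(DK,NS)=47/4, d(EV,NS)=69/4, d(G,NS)=16, d(NS,Z)=33/2
iteration 4: select DK,NS (d=47/4); attach at lengths (43/8, 27/8); label the merged cluster DKNS
  updated: d(DKNS,EV)=157/8, d(DKNS,G)=57/4, d(DKNS,Z)=65/4
iteration 5: select DKNS,G (d=57/4); attach at lengths (5/4, 57/8); label the merged cluster DGKNS
  updated: d(DGKNS,EV)=20, d(DGKNS,Z)=88/5
iteration 6: select EV,Z (d=29/2); attach at lengths (19/4, 29/4); label the merged cluster EVZ
  updated: d(DGKNS,EVZ)=96/5
iteration 7: select DGKNS,EVZ (d=96/5); attach at lengths (99/40, 47/20); label the merged cluster DEGKNSVZ
final tree: ((((D:1/2,K:1/2):43/8,(N:5/2,S:5/2):27/8):5/4,G:57/8):99/40,((E:5/2,V:5/2):19/4,Z:29/4):47/20)
total length: 899/20

899/20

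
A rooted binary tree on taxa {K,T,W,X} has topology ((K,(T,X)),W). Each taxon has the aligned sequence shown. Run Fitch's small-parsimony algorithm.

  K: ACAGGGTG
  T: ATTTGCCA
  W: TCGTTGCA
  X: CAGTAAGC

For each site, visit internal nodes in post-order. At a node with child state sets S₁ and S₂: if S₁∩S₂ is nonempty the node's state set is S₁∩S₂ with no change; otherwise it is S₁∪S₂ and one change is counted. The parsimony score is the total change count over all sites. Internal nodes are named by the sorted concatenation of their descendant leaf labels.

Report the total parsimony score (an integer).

TX@0: {A} ∪ {C} = {A,C} (union, +1)
KTX@0: {A} ∩ {A,C} = {A} (intersection, +0)
KTWX@0: {A} ∪ {T} = {A,T} (union, +1)
TX@1: {T} ∪ {A} = {A,T} (union, +1)
KTX@1: {C} ∪ {A,T} = {A,C,T} (union, +1)
KTWX@1: {A,C,T} ∩ {C} = {C} (intersection, +0)
TX@2: {T} ∪ {G} = {G,T} (union, +1)
KTX@2: {A} ∪ {G,T} = {A,G,T} (union, +1)
KTWX@2: {A,G,T} ∩ {G} = {G} (intersection, +0)
TX@3: {T} ∩ {T} = {T} (intersection, +0)
KTX@3: {G} ∪ {T} = {G,T} (union, +1)
KTWX@3: {G,T} ∩ {T} = {T} (intersection, +0)
TX@4: {G} ∪ {A} = {A,G} (union, +1)
KTX@4: {G} ∩ {A,G} = {G} (intersection, +0)
KTWX@4: {G} ∪ {T} = {G,T} (union, +1)
TX@5: {C} ∪ {A} = {A,C} (union, +1)
KTX@5: {G} ∪ {A,C} = {A,C,G} (union, +1)
KTWX@5: {A,C,G} ∩ {G} = {G} (intersection, +0)
TX@6: {C} ∪ {G} = {C,G} (union, +1)
KTX@6: {T} ∪ {C,G} = {C,G,T} (union, +1)
KTWX@6: {C,G,T} ∩ {C} = {C} (intersection, +0)
TX@7: {A} ∪ {C} = {A,C} (union, +1)
KTX@7: {G} ∪ {A,C} = {A,C,G} (union, +1)
KTWX@7: {A,C,G} ∩ {A} = {A} (intersection, +0)
per-site changes: [2, 2, 2, 1, 2, 2, 2, 2]; total = 15

15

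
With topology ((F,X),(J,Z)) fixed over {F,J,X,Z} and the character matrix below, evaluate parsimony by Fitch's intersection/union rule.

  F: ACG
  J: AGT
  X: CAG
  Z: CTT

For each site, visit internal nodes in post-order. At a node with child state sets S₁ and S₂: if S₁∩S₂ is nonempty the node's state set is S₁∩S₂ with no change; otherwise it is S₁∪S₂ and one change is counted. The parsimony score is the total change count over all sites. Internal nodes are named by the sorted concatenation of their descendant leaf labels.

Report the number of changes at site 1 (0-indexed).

3

FX@0: {A} ∪ {C} = {A,C} (union, +1)
JZ@0: {A} ∪ {C} = {A,C} (union, +1)
FJXZ@0: {A,C} ∩ {A,C} = {A,C} (intersection, +0)
FX@1: {C} ∪ {A} = {A,C} (union, +1)
JZ@1: {G} ∪ {T} = {G,T} (union, +1)
FJXZ@1: {A,C} ∪ {G,T} = {A,C,G,T} (union, +1)
FX@2: {G} ∩ {G} = {G} (intersection, +0)
JZ@2: {T} ∩ {T} = {T} (intersection, +0)
FJXZ@2: {G} ∪ {T} = {G,T} (union, +1)
per-site changes: [2, 3, 1]; total = 6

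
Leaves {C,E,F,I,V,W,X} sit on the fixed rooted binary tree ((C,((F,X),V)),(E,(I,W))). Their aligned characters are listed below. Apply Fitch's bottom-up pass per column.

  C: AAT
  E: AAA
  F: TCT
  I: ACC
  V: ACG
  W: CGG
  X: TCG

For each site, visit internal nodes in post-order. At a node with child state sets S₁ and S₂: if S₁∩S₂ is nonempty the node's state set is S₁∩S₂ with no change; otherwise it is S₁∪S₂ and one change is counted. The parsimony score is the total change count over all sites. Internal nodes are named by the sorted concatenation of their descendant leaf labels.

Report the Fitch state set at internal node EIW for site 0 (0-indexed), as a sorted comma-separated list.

[col 0] FX: children F:{T}, X:{T} ∩→ {T}; cost 0
[col 0] FVX: children FX:{T}, V:{A} ∪→ {A,T}; cost 1
[col 0] CFVX: children C:{A}, FVX:{A,T} ∩→ {A}; cost 0
[col 0] IW: children I:{A}, W:{C} ∪→ {A,C}; cost 1
[col 0] EIW: children E:{A}, IW:{A,C} ∩→ {A}; cost 0
[col 0] CEFIVWX: children CFVX:{A}, EIW:{A} ∩→ {A}; cost 0
[col 1] FX: children F:{C}, X:{C} ∩→ {C}; cost 0
[col 1] FVX: children FX:{C}, V:{C} ∩→ {C}; cost 0
[col 1] CFVX: children C:{A}, FVX:{C} ∪→ {A,C}; cost 1
[col 1] IW: children I:{C}, W:{G} ∪→ {C,G}; cost 1
[col 1] EIW: children E:{A}, IW:{C,G} ∪→ {A,C,G}; cost 1
[col 1] CEFIVWX: children CFVX:{A,C}, EIW:{A,C,G} ∩→ {A,C}; cost 0
[col 2] FX: children F:{T}, X:{G} ∪→ {G,T}; cost 1
[col 2] FVX: children FX:{G,T}, V:{G} ∩→ {G}; cost 0
[col 2] CFVX: children C:{T}, FVX:{G} ∪→ {G,T}; cost 1
[col 2] IW: children I:{C}, W:{G} ∪→ {C,G}; cost 1
[col 2] EIW: children E:{A}, IW:{C,G} ∪→ {A,C,G}; cost 1
[col 2] CEFIVWX: children CFVX:{G,T}, EIW:{A,C,G} ∩→ {G}; cost 0
per-site changes: [2, 3, 4]; total = 9

A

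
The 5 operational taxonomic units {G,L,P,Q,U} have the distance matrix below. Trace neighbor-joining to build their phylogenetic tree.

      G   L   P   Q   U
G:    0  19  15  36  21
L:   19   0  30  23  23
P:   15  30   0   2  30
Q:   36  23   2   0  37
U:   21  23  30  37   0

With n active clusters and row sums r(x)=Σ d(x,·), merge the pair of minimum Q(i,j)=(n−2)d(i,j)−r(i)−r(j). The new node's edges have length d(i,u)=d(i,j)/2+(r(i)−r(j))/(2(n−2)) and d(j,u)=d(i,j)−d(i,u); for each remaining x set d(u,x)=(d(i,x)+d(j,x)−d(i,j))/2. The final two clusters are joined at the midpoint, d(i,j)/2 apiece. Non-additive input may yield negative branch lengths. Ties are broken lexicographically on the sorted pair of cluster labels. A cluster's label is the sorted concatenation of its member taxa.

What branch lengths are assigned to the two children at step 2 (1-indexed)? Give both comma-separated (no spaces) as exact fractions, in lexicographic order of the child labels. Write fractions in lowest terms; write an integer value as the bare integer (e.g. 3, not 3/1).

15/2,27/2

iteration 1: select P,Q (d=2, Q=-169); attach at lengths (-5/2, 9/2); label the merged cluster PQ
  updated: d(G,PQ)=49/2, d(L,PQ)=51/2, d(PQ,U)=65/2
iteration 2: select G,U (d=21, Q=-99); attach at lengths (15/2, 27/2); label the merged cluster GU
  updated: d(GU,L)=21/2, d(GU,PQ)=18
iteration 3: select GU,L (d=21/2, Q=-54); attach at lengths (3/2, 9); label the merged cluster GLU
  updated: d(GLU,PQ)=33/2
iteration 4: select GLU,PQ (d=33/2); attach at lengths (33/4, 33/4); label the merged cluster GLPQU
final tree: (((G:15/2,U:27/2):3/2,L:9):33/4,(P:-5/2,Q:9/2):33/4)
total length: 50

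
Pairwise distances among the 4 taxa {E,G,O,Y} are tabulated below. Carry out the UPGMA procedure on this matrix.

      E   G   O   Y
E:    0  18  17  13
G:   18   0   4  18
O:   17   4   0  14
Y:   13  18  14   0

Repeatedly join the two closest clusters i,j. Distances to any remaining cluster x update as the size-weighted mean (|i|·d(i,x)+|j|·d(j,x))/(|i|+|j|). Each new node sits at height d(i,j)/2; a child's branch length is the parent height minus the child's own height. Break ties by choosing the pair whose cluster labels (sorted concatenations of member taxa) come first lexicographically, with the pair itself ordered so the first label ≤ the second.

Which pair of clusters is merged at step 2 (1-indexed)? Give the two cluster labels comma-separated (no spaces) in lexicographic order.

E,Y

step 1: merge (G,O) at d=4; branch lengths G→2, O→2; new cluster GO
  updated: d(E,GO)=35/2, d(GO,Y)=16
step 2: merge (E,Y) at d=13; branch lengths E→13/2, Y→13/2; new cluster EY
  updated: d(EY,GO)=67/4
step 3: merge (EY,GO) at d=67/4; branch lengths EY→15/8, GO→51/8; new cluster EGOY
final tree: ((E:13/2,Y:13/2):15/8,(G:2,O:2):51/8)
total length: 101/4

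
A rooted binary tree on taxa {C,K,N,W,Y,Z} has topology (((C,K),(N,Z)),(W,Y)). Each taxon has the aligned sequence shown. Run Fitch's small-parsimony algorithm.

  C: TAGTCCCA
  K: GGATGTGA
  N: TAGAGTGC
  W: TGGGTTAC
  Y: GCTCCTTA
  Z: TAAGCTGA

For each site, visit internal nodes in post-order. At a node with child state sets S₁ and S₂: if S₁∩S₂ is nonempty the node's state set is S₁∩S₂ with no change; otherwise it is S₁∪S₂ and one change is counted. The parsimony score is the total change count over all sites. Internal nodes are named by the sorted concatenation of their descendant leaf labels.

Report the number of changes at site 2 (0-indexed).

[col 0] CK: children C:{T}, K:{G} ∪→ {G,T}; cost 1
[col 0] NZ: children N:{T}, Z:{T} ∩→ {T}; cost 0
[col 0] CKNZ: children CK:{G,T}, NZ:{T} ∩→ {T}; cost 0
[col 0] WY: children W:{T}, Y:{G} ∪→ {G,T}; cost 1
[col 0] CKNWYZ: children CKNZ:{T}, WY:{G,T} ∩→ {T}; cost 0
[col 1] CK: children C:{A}, K:{G} ∪→ {A,G}; cost 1
[col 1] NZ: children N:{A}, Z:{A} ∩→ {A}; cost 0
[col 1] CKNZ: children CK:{A,G}, NZ:{A} ∩→ {A}; cost 0
[col 1] WY: children W:{G}, Y:{C} ∪→ {C,G}; cost 1
[col 1] CKNWYZ: children CKNZ:{A}, WY:{C,G} ∪→ {A,C,G}; cost 1
[col 2] CK: children C:{G}, K:{A} ∪→ {A,G}; cost 1
[col 2] NZ: children N:{G}, Z:{A} ∪→ {A,G}; cost 1
[col 2] CKNZ: children CK:{A,G}, NZ:{A,G} ∩→ {A,G}; cost 0
[col 2] WY: children W:{G}, Y:{T} ∪→ {G,T}; cost 1
[col 2] CKNWYZ: children CKNZ:{A,G}, WY:{G,T} ∩→ {G}; cost 0
[col 3] CK: children C:{T}, K:{T} ∩→ {T}; cost 0
[col 3] NZ: children N:{A}, Z:{G} ∪→ {A,G}; cost 1
[col 3] CKNZ: children CK:{T}, NZ:{A,G} ∪→ {A,G,T}; cost 1
[col 3] WY: children W:{G}, Y:{C} ∪→ {C,G}; cost 1
[col 3] CKNWYZ: children CKNZ:{A,G,T}, WY:{C,G} ∩→ {G}; cost 0
[col 4] CK: children C:{C}, K:{G} ∪→ {C,G}; cost 1
[col 4] NZ: children N:{G}, Z:{C} ∪→ {C,G}; cost 1
[col 4] CKNZ: children CK:{C,G}, NZ:{C,G} ∩→ {C,G}; cost 0
[col 4] WY: children W:{T}, Y:{C} ∪→ {C,T}; cost 1
[col 4] CKNWYZ: children CKNZ:{C,G}, WY:{C,T} ∩→ {C}; cost 0
[col 5] CK: children C:{C}, K:{T} ∪→ {C,T}; cost 1
[col 5] NZ: children N:{T}, Z:{T} ∩→ {T}; cost 0
[col 5] CKNZ: children CK:{C,T}, NZ:{T} ∩→ {T}; cost 0
[col 5] WY: children W:{T}, Y:{T} ∩→ {T}; cost 0
[col 5] CKNWYZ: children CKNZ:{T}, WY:{T} ∩→ {T}; cost 0
[col 6] CK: children C:{C}, K:{G} ∪→ {C,G}; cost 1
[col 6] NZ: children N:{G}, Z:{G} ∩→ {G}; cost 0
[col 6] CKNZ: children CK:{C,G}, NZ:{G} ∩→ {G}; cost 0
[col 6] WY: children W:{A}, Y:{T} ∪→ {A,T}; cost 1
[col 6] CKNWYZ: children CKNZ:{G}, WY:{A,T} ∪→ {A,G,T}; cost 1
[col 7] CK: children C:{A}, K:{A} ∩→ {A}; cost 0
[col 7] NZ: children N:{C}, Z:{A} ∪→ {A,C}; cost 1
[col 7] CKNZ: children CK:{A}, NZ:{A,C} ∩→ {A}; cost 0
[col 7] WY: children W:{C}, Y:{A} ∪→ {A,C}; cost 1
[col 7] CKNWYZ: children CKNZ:{A}, WY:{A,C} ∩→ {A}; cost 0
per-site changes: [2, 3, 3, 3, 3, 1, 3, 2]; total = 20

3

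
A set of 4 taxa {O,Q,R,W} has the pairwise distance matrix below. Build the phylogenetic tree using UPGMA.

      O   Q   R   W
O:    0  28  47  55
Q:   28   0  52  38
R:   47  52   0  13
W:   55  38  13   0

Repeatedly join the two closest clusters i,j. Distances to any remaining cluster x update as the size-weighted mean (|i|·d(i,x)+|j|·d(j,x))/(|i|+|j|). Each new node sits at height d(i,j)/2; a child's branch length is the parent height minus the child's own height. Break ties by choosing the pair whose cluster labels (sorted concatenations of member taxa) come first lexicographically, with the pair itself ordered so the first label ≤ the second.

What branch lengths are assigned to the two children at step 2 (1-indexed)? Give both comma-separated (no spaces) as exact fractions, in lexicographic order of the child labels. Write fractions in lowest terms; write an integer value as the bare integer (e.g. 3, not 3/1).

1. join R+W (d=13) ⇒ RW; edges |R|=13/2, |W|=13/2
  updated: d(O,RW)=51, d(Q,RW)=45
2. join O+Q (d=28) ⇒ OQ; edges |O|=14, |Q|=14
  updated: d(OQ,RW)=48
3. join OQ+RW (d=48) ⇒ OQRW; edges |OQ|=10, |RW|=35/2
final tree: ((O:14,Q:14):10,(R:13/2,W:13/2):35/2)
total length: 137/2

14,14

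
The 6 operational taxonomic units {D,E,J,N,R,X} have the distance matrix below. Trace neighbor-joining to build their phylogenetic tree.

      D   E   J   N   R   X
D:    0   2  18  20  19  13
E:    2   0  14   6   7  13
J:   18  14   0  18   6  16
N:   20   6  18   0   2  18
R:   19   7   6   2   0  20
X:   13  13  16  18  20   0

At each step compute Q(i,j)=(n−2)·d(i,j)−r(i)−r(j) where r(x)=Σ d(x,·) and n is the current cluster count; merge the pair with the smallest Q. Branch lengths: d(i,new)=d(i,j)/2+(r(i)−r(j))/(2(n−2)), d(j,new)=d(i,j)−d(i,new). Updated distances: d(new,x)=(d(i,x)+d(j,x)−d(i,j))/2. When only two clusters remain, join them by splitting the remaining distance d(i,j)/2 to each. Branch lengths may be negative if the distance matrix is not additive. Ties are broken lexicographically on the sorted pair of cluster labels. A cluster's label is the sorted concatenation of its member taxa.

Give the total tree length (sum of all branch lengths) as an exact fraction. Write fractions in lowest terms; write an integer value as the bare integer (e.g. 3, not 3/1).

iteration 1: select N,R (d=2, Q=-110); attach at lengths (9/4, -1/4); label the merged cluster NR
  updated: d(D,NR)=37/2, d(E,NR)=11/2, d(J,NR)=11, d(NR,X)=18
iteration 2: select D,E (d=2, Q=-80); attach at lengths (23/6, -11/6); label the merged cluster DE
  updated: d(DE,J)=15, d(DE,NR)=11, d(DE,X)=12
iteration 3: select DE,X (d=12, Q=-60); attach at lengths (4, 8); label the merged cluster DEX
  updated: d(DEX,J)=19/2, d(DEX,NR)=17/2
iteration 4: select DEX,J (d=19/2, Q=-29); attach at lengths (7/2, 6); label the merged cluster DEJX
  updated: d(DEJX,NR)=5
iteration 5: select DEJX,NR (d=5); attach at lengths (5/2, 5/2); label the merged cluster DEJNRX
final tree: ((((D:23/6,E:-11/6):4,X:8):7/2,J:6):5/2,(N:9/4,R:-1/4):5/2)
total length: 61/2

61/2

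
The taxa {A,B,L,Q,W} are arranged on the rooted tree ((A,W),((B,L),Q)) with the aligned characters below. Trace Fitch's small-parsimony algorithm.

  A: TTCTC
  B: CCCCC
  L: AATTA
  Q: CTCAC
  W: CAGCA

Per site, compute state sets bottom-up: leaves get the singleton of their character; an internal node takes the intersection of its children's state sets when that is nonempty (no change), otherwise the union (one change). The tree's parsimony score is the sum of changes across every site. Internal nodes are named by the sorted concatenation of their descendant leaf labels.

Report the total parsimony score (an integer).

12

AW@0: {T} ∪ {C} = {C,T} (union, +1)
BL@0: {C} ∪ {A} = {A,C} (union, +1)
BLQ@0: {A,C} ∩ {C} = {C} (intersection, +0)
ABLQW@0: {C,T} ∩ {C} = {C} (intersection, +0)
AW@1: {T} ∪ {A} = {A,T} (union, +1)
BL@1: {C} ∪ {A} = {A,C} (union, +1)
BLQ@1: {A,C} ∪ {T} = {A,C,T} (union, +1)
ABLQW@1: {A,T} ∩ {A,C,T} = {A,T} (intersection, +0)
AW@2: {C} ∪ {G} = {C,G} (union, +1)
BL@2: {C} ∪ {T} = {C,T} (union, +1)
BLQ@2: {C,T} ∩ {C} = {C} (intersection, +0)
ABLQW@2: {C,G} ∩ {C} = {C} (intersection, +0)
AW@3: {T} ∪ {C} = {C,T} (union, +1)
BL@3: {C} ∪ {T} = {C,T} (union, +1)
BLQ@3: {C,T} ∪ {A} = {A,C,T} (union, +1)
ABLQW@3: {C,T} ∩ {A,C,T} = {C,T} (intersection, +0)
AW@4: {C} ∪ {A} = {A,C} (union, +1)
BL@4: {C} ∪ {A} = {A,C} (union, +1)
BLQ@4: {A,C} ∩ {C} = {C} (intersection, +0)
ABLQW@4: {A,C} ∩ {C} = {C} (intersection, +0)
per-site changes: [2, 3, 2, 3, 2]; total = 12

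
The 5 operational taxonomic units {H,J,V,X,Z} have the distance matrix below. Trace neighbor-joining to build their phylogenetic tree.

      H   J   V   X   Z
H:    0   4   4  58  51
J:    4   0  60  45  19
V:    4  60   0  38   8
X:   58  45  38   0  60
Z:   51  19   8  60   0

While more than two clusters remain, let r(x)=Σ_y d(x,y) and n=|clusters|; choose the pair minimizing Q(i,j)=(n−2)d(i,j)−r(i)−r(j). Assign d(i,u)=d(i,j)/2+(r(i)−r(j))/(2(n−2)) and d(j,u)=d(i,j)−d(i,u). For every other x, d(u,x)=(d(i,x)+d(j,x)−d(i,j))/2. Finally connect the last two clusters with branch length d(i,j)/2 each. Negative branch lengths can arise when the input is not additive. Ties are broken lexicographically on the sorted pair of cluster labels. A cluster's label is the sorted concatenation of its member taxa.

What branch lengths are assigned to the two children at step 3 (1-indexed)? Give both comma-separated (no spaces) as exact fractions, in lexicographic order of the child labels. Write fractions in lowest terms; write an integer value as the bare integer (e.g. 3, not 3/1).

23/2,-9/4

step 1: merge (H,J) at d=4, Q=-233; branch lengths H→1/6, J→23/6; new cluster HJ
  updated: d(HJ,V)=30, d(HJ,X)=99/2, d(HJ,Z)=33
step 2: merge (HJ,X) at d=99/2, Q=-161; branch lengths HJ→16, X→67/2; new cluster HJX
  updated: d(HJX,V)=37/4, d(HJX,Z)=87/4
step 3: merge (HJX,V) at d=37/4, Q=-39; branch lengths HJX→23/2, V→-9/4; new cluster HJVX
  updated: d(HJVX,Z)=41/4
step 4: merge (HJVX,Z) at d=41/4; branch lengths HJVX→41/8, Z→41/8; new cluster HJVXZ
final tree: ((((H:1/6,J:23/6):16,X:67/2):23/2,V:-9/4):41/8,Z:41/8)
total length: 73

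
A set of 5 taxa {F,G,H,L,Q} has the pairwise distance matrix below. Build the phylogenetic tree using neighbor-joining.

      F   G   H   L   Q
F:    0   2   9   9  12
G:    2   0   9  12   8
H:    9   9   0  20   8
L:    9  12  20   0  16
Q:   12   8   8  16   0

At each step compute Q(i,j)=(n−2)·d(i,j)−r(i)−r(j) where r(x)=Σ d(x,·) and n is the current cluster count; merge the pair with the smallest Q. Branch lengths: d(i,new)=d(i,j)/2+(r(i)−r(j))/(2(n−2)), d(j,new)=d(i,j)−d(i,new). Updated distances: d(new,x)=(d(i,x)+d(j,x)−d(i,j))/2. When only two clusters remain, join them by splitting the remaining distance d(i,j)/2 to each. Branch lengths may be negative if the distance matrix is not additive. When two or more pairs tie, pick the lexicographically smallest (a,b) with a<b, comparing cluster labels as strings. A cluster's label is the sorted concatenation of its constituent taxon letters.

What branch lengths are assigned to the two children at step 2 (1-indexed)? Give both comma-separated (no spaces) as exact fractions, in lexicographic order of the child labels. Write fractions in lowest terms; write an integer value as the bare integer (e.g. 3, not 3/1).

iteration 1: select H,Q (d=8, Q=-66); attach at lengths (13/3, 11/3); label the merged cluster HQ
  updated: d(F,HQ)=13/2, d(G,HQ)=9/2, d(HQ,L)=14
iteration 2: select F,L (d=9, Q=-69/2); attach at lengths (1/8, 71/8); label the merged cluster FL
  updated: d(FL,G)=5/2, d(FL,HQ)=23/4
iteration 3: select FL,G (d=5/2, Q=-51/4); attach at lengths (15/8, 5/8); label the merged cluster FGL
  updated: d(FGL,HQ)=31/8
iteration 4: select FGL,HQ (d=31/8); attach at lengths (31/16, 31/16); label the merged cluster FGHLQ
final tree: (((F:1/8,L:71/8):15/8,G:5/8):31/16,(H:13/3,Q:11/3):31/16)
total length: 187/8

1/8,71/8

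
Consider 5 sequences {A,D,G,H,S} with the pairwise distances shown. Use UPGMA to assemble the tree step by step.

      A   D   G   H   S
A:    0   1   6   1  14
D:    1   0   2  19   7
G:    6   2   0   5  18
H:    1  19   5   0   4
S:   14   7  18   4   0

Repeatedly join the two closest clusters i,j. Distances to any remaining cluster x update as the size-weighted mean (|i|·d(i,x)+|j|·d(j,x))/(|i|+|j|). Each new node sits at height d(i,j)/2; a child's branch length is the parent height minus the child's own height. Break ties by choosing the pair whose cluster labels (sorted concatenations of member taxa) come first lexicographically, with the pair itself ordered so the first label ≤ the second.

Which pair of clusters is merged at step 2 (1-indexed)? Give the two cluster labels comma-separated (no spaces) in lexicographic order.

1. join A+D (d=1) ⇒ AD; edges |A|=1/2, |D|=1/2
  updated: d(AD,G)=4, d(AD,H)=10, d(AD,S)=21/2
2. join AD+G (d=4) ⇒ ADG; edges |AD|=3/2, |G|=2
  updated: d(ADG,H)=25/3, d(ADG,S)=13
3. join H+S (d=4) ⇒ HS; edges |H|=2, |S|=2
  updated: d(ADG,HS)=32/3
4. join ADG+HS (d=32/3) ⇒ ADGHS; edges |ADG|=10/3, |HS|=10/3
final tree: (((A:1/2,D:1/2):3/2,G:2):10/3,(H:2,S:2):10/3)
total length: 91/6

AD,G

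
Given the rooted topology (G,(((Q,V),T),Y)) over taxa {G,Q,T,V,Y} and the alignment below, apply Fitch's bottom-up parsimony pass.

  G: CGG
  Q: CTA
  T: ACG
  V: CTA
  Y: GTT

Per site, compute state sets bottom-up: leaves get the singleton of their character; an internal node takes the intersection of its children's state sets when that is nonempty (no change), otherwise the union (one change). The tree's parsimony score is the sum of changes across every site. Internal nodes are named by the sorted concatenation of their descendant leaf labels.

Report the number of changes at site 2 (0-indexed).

2

QV@0: {C} ∩ {C} = {C} (intersection, +0)
QTV@0: {C} ∪ {A} = {A,C} (union, +1)
QTVY@0: {A,C} ∪ {G} = {A,C,G} (union, +1)
GQTVY@0: {C} ∩ {A,C,G} = {C} (intersection, +0)
QV@1: {T} ∩ {T} = {T} (intersection, +0)
QTV@1: {T} ∪ {C} = {C,T} (union, +1)
QTVY@1: {C,T} ∩ {T} = {T} (intersection, +0)
GQTVY@1: {G} ∪ {T} = {G,T} (union, +1)
QV@2: {A} ∩ {A} = {A} (intersection, +0)
QTV@2: {A} ∪ {G} = {A,G} (union, +1)
QTVY@2: {A,G} ∪ {T} = {A,G,T} (union, +1)
GQTVY@2: {G} ∩ {A,G,T} = {G} (intersection, +0)
per-site changes: [2, 2, 2]; total = 6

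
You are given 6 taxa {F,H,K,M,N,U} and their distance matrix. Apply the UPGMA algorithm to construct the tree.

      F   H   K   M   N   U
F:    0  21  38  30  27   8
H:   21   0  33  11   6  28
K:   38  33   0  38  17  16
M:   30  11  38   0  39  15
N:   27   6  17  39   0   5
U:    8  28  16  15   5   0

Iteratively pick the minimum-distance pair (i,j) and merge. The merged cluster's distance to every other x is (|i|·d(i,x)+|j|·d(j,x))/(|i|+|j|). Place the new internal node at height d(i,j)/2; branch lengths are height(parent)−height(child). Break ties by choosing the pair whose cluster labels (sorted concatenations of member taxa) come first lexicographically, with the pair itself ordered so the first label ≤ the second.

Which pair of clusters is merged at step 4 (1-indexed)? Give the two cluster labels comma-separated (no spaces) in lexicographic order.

step 1: merge (N,U) at d=5; branch lengths N→5/2, U→5/2; new cluster NU
  updated: d(F,NU)=35/2, d(H,NU)=17, d(K,NU)=33/2, d(M,NU)=27
step 2: merge (H,M) at d=11; branch lengths H→11/2, M→11/2; new cluster HM
  updated: d(F,HM)=51/2, d(HM,K)=71/2, d(HM,NU)=22
step 3: merge (K,NU) at d=33/2; branch lengths K→33/4, NU→23/4; new cluster KNU
  updated: d(F,KNU)=73/3, d(HM,KNU)=53/2
step 4: merge (F,KNU) at d=73/3; branch lengths F→73/6, KNU→47/12; new cluster FKNU
  updated: d(FKNU,HM)=105/4
step 5: merge (FKNU,HM) at d=105/4; branch lengths FKNU→23/24, HM→61/8; new cluster FHKMNU
final tree: ((F:73/6,(K:33/4,(N:5/2,U:5/2):23/4):47/12):23/24,(H:11/2,M:11/2):61/8)
total length: 164/3

F,KNU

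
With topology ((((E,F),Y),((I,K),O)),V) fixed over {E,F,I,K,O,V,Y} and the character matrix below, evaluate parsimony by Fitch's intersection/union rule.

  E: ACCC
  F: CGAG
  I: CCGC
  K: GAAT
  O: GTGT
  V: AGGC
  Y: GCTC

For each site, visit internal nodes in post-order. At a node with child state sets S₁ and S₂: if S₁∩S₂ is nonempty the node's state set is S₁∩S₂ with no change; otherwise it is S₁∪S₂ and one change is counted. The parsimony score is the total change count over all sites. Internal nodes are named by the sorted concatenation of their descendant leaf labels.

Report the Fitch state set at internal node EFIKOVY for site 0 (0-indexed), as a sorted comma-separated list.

A,G

site 0, node EF: E={A} ∪ F={C} → {A,C} (+1)
site 0, node EFY: EF={A,C} ∪ Y={G} → {A,C,G} (+1)
site 0, node IK: I={C} ∪ K={G} → {C,G} (+1)
site 0, node IKO: IK={C,G} ∩ O={G} → {G} (+0)
site 0, node EFIKOY: EFY={A,C,G} ∩ IKO={G} → {G} (+0)
site 0, node EFIKOVY: EFIKOY={G} ∪ V={A} → {A,G} (+1)
site 1, node EF: E={C} ∪ F={G} → {C,G} (+1)
site 1, node EFY: EF={C,G} ∩ Y={C} → {C} (+0)
site 1, node IK: I={C} ∪ K={A} → {A,C} (+1)
site 1, node IKO: IK={A,C} ∪ O={T} → {A,C,T} (+1)
site 1, node EFIKOY: EFY={C} ∩ IKO={A,C,T} → {C} (+0)
site 1, node EFIKOVY: EFIKOY={C} ∪ V={G} → {C,G} (+1)
site 2, node EF: E={C} ∪ F={A} → {A,C} (+1)
site 2, node EFY: EF={A,C} ∪ Y={T} → {A,C,T} (+1)
site 2, node IK: I={G} ∪ K={A} → {A,G} (+1)
site 2, node IKO: IK={A,G} ∩ O={G} → {G} (+0)
site 2, node EFIKOY: EFY={A,C,T} ∪ IKO={G} → {A,C,G,T} (+1)
site 2, node EFIKOVY: EFIKOY={A,C,G,T} ∩ V={G} → {G} (+0)
site 3, node EF: E={C} ∪ F={G} → {C,G} (+1)
site 3, node EFY: EF={C,G} ∩ Y={C} → {C} (+0)
site 3, node IK: I={C} ∪ K={T} → {C,T} (+1)
site 3, node IKO: IK={C,T} ∩ O={T} → {T} (+0)
site 3, node EFIKOY: EFY={C} ∪ IKO={T} → {C,T} (+1)
site 3, node EFIKOVY: EFIKOY={C,T} ∩ V={C} → {C} (+0)
per-site changes: [4, 4, 4, 3]; total = 15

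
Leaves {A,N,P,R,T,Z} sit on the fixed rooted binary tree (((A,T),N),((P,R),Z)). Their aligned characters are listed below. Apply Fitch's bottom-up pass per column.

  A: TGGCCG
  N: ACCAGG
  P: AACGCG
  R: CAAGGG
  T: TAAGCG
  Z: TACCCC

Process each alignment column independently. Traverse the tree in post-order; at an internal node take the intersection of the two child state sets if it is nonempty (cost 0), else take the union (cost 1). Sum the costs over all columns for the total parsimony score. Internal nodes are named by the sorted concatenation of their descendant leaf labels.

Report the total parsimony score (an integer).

[col 0] AT: children A:{T}, T:{T} ∩→ {T}; cost 0
[col 0] ANT: children AT:{T}, N:{A} ∪→ {A,T}; cost 1
[col 0] PR: children P:{A}, R:{C} ∪→ {A,C}; cost 1
[col 0] PRZ: children PR:{A,C}, Z:{T} ∪→ {A,C,T}; cost 1
[col 0] ANPRTZ: children ANT:{A,T}, PRZ:{A,C,T} ∩→ {A,T}; cost 0
[col 1] AT: children A:{G}, T:{A} ∪→ {A,G}; cost 1
[col 1] ANT: children AT:{A,G}, N:{C} ∪→ {A,C,G}; cost 1
[col 1] PR: children P:{A}, R:{A} ∩→ {A}; cost 0
[col 1] PRZ: children PR:{A}, Z:{A} ∩→ {A}; cost 0
[col 1] ANPRTZ: children ANT:{A,C,G}, PRZ:{A} ∩→ {A}; cost 0
[col 2] AT: children A:{G}, T:{A} ∪→ {A,G}; cost 1
[col 2] ANT: children AT:{A,G}, N:{C} ∪→ {A,C,G}; cost 1
[col 2] PR: children P:{C}, R:{A} ∪→ {A,C}; cost 1
[col 2] PRZ: children PR:{A,C}, Z:{C} ∩→ {C}; cost 0
[col 2] ANPRTZ: children ANT:{A,C,G}, PRZ:{C} ∩→ {C}; cost 0
[col 3] AT: children A:{C}, T:{G} ∪→ {C,G}; cost 1
[col 3] ANT: children AT:{C,G}, N:{A} ∪→ {A,C,G}; cost 1
[col 3] PR: children P:{G}, R:{G} ∩→ {G}; cost 0
[col 3] PRZ: children PR:{G}, Z:{C} ∪→ {C,G}; cost 1
[col 3] ANPRTZ: children ANT:{A,C,G}, PRZ:{C,G} ∩→ {C,G}; cost 0
[col 4] AT: children A:{C}, T:{C} ∩→ {C}; cost 0
[col 4] ANT: children AT:{C}, N:{G} ∪→ {C,G}; cost 1
[col 4] PR: children P:{C}, R:{G} ∪→ {C,G}; cost 1
[col 4] PRZ: children PR:{C,G}, Z:{C} ∩→ {C}; cost 0
[col 4] ANPRTZ: children ANT:{C,G}, PRZ:{C} ∩→ {C}; cost 0
[col 5] AT: children A:{G}, T:{G} ∩→ {G}; cost 0
[col 5] ANT: children AT:{G}, N:{G} ∩→ {G}; cost 0
[col 5] PR: children P:{G}, R:{G} ∩→ {G}; cost 0
[col 5] PRZ: children PR:{G}, Z:{C} ∪→ {C,G}; cost 1
[col 5] ANPRTZ: children ANT:{G}, PRZ:{C,G} ∩→ {G}; cost 0
per-site changes: [3, 2, 3, 3, 2, 1]; total = 14

14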